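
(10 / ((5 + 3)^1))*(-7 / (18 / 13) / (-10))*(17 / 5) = 1547/720 = 2.15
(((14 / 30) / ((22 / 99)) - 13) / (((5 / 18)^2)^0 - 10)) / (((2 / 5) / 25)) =2725/36 = 75.69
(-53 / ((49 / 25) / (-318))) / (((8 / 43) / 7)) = 9059025/28 = 323536.61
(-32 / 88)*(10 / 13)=-40/143 = -0.28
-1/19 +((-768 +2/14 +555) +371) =21026/133 = 158.09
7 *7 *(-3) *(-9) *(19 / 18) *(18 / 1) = 25137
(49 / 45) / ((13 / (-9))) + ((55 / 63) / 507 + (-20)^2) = 399.25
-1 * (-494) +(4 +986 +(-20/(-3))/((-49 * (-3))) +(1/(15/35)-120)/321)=70010351/47187 = 1483.68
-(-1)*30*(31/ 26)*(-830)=-385950/13 = -29688.46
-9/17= -0.53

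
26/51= 0.51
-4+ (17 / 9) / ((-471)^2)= -7986259/1996569 = -4.00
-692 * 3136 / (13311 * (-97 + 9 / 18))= 4340224/2569023 = 1.69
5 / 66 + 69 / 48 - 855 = -450641/528 = -853.49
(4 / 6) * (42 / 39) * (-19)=-532/39 = -13.64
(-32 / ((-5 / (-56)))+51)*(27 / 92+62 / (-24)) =242846/345 = 703.90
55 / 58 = 0.95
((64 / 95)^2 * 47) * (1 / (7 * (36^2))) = 12032/5117175 = 0.00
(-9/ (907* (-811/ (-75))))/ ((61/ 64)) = -43200/44870197 = 0.00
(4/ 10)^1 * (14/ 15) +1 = 1.37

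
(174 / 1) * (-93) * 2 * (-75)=2427300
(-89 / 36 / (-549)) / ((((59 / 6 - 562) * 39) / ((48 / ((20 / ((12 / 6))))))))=-356/354673215 = 0.00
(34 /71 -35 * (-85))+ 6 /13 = 2975.94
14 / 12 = 7/6 = 1.17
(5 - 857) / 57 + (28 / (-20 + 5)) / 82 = -174926/11685 = -14.97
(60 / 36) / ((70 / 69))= 23/14 = 1.64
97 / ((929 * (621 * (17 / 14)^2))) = 19012/166726701 = 0.00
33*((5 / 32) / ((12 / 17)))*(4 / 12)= 935/384 = 2.43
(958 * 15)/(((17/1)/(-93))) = -1336410/17 = -78612.35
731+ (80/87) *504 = 1194.45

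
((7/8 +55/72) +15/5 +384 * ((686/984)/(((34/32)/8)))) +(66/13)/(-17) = 658922075/326196 = 2020.02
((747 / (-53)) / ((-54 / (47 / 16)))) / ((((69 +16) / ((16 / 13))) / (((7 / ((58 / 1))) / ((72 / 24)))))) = 27307/61141860 = 0.00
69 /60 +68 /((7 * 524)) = 21431/18340 = 1.17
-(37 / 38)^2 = -1369/1444 = -0.95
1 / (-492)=-1/492 = 0.00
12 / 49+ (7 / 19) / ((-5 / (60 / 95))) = 17544/88445 = 0.20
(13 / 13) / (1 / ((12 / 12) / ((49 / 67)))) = 67/49 = 1.37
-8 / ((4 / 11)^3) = -1331/8 = -166.38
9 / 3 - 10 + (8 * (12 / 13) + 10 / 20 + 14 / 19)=801/494 = 1.62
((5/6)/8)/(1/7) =35/48 = 0.73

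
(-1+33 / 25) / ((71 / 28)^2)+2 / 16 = 176201/1008200 = 0.17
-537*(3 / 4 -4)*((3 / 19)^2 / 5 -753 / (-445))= 951628977/321290 = 2961.90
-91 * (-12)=1092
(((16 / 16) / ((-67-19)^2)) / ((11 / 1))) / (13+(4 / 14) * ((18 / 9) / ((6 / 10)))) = 21/23837308 = 0.00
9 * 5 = 45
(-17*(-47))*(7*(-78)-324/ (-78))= -5628156/13 = -432935.08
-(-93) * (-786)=-73098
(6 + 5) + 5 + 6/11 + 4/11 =186/11 = 16.91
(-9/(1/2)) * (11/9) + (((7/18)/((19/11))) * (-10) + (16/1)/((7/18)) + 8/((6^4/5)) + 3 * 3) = 558521/21546 = 25.92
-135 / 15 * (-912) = 8208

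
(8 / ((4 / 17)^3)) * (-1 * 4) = -4913/2 = -2456.50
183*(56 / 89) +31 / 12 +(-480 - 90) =-483025/1068 = -452.27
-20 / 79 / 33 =-20/2607 = -0.01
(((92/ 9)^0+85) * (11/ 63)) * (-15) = -4730/21 = -225.24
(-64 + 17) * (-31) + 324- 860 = 921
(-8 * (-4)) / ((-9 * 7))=-32/63 = -0.51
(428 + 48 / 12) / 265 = 432/265 = 1.63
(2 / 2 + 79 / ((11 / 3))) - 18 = 50/11 = 4.55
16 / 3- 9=-11/3 = -3.67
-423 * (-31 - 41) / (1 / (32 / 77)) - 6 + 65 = 979135/77 = 12716.04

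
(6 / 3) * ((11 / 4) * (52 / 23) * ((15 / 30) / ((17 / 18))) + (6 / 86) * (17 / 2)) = 130623/16813 = 7.77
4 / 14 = 2/7 = 0.29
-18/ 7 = -2.57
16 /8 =2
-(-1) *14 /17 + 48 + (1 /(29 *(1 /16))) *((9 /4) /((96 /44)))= 48701/986 = 49.39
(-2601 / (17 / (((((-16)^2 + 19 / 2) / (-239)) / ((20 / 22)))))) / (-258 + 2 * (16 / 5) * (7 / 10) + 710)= 496485/1212208 = 0.41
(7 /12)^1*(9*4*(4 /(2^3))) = 21/2 = 10.50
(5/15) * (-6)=-2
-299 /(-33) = 299/33 = 9.06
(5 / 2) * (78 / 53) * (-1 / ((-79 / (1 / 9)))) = 65/12561 = 0.01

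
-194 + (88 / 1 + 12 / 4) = -103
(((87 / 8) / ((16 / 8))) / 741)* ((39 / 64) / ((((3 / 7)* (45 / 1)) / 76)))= 203/11520 = 0.02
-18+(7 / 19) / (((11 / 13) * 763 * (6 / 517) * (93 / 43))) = -20774851/1155618 = -17.98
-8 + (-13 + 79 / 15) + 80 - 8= 844/15 = 56.27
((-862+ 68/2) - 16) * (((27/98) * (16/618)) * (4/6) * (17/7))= -9.75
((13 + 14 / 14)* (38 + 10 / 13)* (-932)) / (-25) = 6576192/325 = 20234.44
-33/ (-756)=11/252 = 0.04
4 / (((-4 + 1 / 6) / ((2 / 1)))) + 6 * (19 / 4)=1215/46 = 26.41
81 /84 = 27/28 = 0.96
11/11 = 1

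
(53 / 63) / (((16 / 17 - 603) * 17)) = -53/644805 = 0.00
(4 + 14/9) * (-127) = -6350/9 = -705.56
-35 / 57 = -0.61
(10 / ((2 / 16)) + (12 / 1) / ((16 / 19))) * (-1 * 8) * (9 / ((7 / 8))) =-54288/7 = -7755.43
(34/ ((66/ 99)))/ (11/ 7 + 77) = 357/550 = 0.65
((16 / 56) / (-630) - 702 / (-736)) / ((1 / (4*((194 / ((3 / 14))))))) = 75037939/21735 = 3452.40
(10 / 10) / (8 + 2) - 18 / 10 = -17/10 = -1.70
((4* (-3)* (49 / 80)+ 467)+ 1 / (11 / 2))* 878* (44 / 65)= 88821114/325 = 273295.74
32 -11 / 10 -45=-141/10 = -14.10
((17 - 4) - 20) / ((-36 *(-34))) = -7/1224 = -0.01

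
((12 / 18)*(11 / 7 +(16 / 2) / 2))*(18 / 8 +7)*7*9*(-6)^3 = -467532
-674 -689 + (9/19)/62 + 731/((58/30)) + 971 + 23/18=-12.61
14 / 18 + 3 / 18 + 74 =1349/18 = 74.94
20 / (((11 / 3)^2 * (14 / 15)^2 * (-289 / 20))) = -202500/1713481 = -0.12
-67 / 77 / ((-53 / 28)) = 268/583 = 0.46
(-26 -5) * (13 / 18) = -403/18 = -22.39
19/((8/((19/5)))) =361/40 = 9.02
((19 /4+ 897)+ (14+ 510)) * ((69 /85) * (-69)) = -27151983/340 = -79858.77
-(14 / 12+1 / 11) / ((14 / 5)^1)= -0.45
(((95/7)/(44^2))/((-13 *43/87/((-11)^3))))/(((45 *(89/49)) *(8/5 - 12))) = -212135/124178496 = 0.00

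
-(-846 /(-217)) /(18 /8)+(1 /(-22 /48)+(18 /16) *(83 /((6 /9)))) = 5199763/38192 = 136.15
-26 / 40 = -13/20 = -0.65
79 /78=1.01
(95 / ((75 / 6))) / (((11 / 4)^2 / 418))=23104/55 = 420.07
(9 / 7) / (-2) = -9/14 = -0.64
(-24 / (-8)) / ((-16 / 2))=-3/8 = -0.38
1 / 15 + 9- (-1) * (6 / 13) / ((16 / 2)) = 7117/780 = 9.12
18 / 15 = 1.20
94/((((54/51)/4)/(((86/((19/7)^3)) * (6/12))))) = 47137804/61731 = 763.60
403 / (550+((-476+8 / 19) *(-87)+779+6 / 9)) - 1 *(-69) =167981874/2434187 = 69.01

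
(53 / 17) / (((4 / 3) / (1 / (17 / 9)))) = 1431/1156 = 1.24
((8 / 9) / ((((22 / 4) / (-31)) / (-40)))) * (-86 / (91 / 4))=-6824960/9009 = -757.57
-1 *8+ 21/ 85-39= -3974/85 = -46.75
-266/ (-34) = 133/17 = 7.82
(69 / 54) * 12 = 46/3 = 15.33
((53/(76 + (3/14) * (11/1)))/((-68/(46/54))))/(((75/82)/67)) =-23440151/37764225 = -0.62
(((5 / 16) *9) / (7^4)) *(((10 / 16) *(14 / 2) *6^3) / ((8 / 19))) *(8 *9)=1038825/5488 = 189.29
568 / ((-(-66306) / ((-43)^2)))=12212/771 = 15.84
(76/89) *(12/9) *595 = 180880/267 = 677.45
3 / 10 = 0.30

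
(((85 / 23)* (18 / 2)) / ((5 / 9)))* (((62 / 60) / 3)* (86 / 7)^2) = 17539614/5635 = 3112.62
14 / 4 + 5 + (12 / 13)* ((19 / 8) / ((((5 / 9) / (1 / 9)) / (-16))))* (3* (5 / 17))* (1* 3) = -4451/442 = -10.07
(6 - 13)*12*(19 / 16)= -399/4 = -99.75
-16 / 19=-0.84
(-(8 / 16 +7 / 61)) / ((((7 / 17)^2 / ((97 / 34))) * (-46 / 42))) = 371025/39284 = 9.44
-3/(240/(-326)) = 163/40 = 4.08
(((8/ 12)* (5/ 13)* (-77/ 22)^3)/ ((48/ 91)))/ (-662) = 0.03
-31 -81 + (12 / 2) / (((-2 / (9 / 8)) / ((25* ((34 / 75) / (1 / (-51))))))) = 7355/4 = 1838.75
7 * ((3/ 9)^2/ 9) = 7/81 = 0.09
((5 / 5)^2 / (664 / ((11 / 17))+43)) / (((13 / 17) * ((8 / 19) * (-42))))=-187/2703792 = 0.00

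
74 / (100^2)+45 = 45.01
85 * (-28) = -2380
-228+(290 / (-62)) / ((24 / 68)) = -44873/186 = -241.25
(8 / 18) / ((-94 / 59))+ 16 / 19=4526/8037 = 0.56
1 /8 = 0.12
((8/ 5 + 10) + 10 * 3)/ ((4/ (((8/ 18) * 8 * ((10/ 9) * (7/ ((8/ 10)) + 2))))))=35776/81 = 441.68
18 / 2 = 9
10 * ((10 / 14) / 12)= 25/42 = 0.60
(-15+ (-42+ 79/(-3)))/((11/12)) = -1000/11 = -90.91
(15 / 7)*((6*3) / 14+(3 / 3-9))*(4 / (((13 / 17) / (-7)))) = 47940/91 = 526.81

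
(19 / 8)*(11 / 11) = 19/8 = 2.38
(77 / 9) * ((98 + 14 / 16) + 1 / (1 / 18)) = 71995/72 = 999.93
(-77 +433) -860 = -504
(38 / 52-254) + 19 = -6091/26 = -234.27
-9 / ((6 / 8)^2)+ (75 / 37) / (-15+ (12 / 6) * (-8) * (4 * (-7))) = -256261/16021 = -16.00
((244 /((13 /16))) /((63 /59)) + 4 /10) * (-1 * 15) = -1153318/273 = -4224.61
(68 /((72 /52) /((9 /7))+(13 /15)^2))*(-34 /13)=-520200/5347 = -97.29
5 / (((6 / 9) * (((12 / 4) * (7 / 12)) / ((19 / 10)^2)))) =1083/70 = 15.47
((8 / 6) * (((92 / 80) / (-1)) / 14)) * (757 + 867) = -2668/15 = -177.87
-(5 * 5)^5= -9765625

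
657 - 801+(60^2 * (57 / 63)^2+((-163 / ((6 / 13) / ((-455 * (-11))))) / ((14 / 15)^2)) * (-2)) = 795969001/196 = 4061066.33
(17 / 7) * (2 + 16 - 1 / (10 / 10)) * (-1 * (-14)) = 578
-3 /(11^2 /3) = -9/121 = -0.07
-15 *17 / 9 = -85/3 = -28.33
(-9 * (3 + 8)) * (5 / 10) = -99/2 = -49.50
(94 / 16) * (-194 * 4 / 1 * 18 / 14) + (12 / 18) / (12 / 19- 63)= -145865471/24885 = -5861.58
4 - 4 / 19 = 72/19 = 3.79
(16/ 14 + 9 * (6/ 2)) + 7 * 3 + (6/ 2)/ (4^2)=5525/112 = 49.33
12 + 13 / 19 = 241/19 = 12.68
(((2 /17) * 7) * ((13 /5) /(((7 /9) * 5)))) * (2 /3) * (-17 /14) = -78/175 = -0.45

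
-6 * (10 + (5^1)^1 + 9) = -144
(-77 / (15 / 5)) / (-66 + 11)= 7/15 = 0.47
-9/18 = -1/2 = -0.50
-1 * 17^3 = -4913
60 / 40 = 3/2 = 1.50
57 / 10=5.70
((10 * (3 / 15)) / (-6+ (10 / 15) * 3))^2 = 1/4 = 0.25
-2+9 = 7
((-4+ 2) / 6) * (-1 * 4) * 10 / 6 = 20/9 = 2.22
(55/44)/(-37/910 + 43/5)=2275/15578 = 0.15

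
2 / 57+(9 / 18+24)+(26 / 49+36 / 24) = 74198/2793 = 26.57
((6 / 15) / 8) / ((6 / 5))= 1/24 = 0.04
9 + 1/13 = 118/13 = 9.08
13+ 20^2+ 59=472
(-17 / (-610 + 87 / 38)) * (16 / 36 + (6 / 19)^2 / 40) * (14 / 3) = 493714/8461935 = 0.06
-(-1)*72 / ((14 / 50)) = 1800/7 = 257.14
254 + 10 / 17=254.59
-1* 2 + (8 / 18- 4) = -50/9 = -5.56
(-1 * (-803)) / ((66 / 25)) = 1825/6 = 304.17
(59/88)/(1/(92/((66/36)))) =4071/121 = 33.64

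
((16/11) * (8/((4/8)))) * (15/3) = 1280/11 = 116.36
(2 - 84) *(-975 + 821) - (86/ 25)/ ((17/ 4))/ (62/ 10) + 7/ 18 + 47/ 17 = 599089423/47430 = 12631.02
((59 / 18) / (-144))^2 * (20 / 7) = 17405/11757312 = 0.00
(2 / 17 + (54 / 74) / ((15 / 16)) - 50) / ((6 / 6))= -154432/3145 = -49.10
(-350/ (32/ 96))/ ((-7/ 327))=49050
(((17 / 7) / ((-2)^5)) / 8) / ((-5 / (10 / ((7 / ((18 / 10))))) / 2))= 153/15680 = 0.01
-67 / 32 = -2.09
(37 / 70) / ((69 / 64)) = 1184/2415 = 0.49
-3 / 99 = -0.03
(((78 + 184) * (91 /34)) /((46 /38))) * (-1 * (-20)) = 4529980/391 = 11585.63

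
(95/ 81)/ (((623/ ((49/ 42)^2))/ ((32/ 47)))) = 5320/3049407 = 0.00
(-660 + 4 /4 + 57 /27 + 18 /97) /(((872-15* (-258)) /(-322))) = 92301622/2069883 = 44.59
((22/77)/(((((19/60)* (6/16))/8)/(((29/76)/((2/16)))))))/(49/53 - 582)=-7869440/77824019 = -0.10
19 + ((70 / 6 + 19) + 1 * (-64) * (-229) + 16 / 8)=14707.67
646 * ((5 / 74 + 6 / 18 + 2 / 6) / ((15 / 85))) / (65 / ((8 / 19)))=376856/21645 = 17.41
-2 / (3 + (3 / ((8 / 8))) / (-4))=-0.89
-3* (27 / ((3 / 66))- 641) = 141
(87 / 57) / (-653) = -29/12407 = 0.00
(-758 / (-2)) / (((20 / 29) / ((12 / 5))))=32973/25 = 1318.92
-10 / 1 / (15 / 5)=-10/3 = -3.33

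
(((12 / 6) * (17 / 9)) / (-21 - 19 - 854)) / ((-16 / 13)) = 221/64368 = 0.00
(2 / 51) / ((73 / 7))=14/3723 = 0.00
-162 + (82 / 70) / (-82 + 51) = -175811/1085 = -162.04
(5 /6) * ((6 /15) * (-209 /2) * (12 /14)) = -209/7 = -29.86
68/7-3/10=659/70 = 9.41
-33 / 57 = -11/19 = -0.58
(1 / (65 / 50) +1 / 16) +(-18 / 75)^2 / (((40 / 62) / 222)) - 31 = -6726271/650000 = -10.35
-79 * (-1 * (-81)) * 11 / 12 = -23463/4 = -5865.75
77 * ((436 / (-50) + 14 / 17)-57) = -4997.03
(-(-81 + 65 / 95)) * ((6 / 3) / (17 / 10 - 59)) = -30520/10887 = -2.80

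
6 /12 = 1/2 = 0.50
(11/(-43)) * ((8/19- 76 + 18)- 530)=122804/817 = 150.31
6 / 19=0.32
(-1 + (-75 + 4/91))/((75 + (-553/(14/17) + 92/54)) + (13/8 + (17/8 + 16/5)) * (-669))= 3732480/257707177 = 0.01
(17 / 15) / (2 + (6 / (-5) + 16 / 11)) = 187/372 = 0.50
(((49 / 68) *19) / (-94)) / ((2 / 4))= -0.29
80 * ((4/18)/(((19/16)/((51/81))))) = 43520/4617 = 9.43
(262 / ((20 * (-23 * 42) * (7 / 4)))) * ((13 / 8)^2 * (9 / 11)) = -66417/3967040 = -0.02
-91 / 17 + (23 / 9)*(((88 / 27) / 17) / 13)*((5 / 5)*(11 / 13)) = -3714833/698139 = -5.32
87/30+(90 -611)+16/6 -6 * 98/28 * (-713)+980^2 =974857.57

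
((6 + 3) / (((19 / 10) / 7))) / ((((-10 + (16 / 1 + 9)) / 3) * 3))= 42/19 = 2.21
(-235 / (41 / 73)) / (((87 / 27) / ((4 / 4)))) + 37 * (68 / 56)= -1413649/16646 = -84.92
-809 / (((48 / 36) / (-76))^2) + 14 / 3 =-7885309/3 = -2628436.33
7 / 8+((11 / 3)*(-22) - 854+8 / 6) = -22379/24 = -932.46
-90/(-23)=90/23 = 3.91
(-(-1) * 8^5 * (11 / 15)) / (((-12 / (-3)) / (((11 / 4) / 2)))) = 123904/15 = 8260.27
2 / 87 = 0.02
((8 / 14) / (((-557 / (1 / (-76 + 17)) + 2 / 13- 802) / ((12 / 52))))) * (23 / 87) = 92/84609385 = 0.00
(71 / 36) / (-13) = -71/468 = -0.15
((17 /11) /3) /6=17/198 = 0.09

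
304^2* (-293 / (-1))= 27077888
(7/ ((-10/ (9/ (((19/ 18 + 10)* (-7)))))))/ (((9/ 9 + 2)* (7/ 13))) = 351/6965 = 0.05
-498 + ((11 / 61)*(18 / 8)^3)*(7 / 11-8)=-2003241/3904 = -513.13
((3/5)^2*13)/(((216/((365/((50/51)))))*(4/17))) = 274261/8000 = 34.28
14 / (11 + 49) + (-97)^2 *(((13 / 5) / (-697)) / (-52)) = 7597/8364 = 0.91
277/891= 0.31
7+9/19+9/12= 625/76 = 8.22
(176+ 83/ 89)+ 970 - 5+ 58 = 106794/89 = 1199.93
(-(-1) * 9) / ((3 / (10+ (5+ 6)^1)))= 63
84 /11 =7.64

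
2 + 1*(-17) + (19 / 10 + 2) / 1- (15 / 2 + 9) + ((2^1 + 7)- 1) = -98/5 = -19.60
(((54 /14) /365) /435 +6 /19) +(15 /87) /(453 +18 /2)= 0.32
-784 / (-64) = 49/4 = 12.25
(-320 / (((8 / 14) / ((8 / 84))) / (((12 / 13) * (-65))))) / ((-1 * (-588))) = 800/147 = 5.44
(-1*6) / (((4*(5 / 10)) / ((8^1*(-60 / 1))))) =1440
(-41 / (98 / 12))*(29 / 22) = -3567/539 = -6.62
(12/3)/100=1/25 = 0.04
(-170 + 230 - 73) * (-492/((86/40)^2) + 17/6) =14941771/11094 = 1346.83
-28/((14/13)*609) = -0.04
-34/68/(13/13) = -1/2 = -0.50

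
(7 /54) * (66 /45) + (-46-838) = -357943/405 = -883.81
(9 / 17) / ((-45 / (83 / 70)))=-0.01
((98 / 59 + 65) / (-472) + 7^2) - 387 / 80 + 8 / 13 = 161595399/3620240 = 44.64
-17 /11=-1.55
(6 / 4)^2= 2.25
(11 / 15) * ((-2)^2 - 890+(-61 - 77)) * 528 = -1982464/5 = -396492.80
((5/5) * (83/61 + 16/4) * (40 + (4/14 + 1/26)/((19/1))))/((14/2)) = 45249933/1476566 = 30.65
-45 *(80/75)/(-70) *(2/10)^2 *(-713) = -17112/875 = -19.56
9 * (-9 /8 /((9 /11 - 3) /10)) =1485/32 = 46.41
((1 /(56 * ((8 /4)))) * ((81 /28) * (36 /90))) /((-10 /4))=-81/19600 = 0.00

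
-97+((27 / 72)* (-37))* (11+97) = -3191/2 = -1595.50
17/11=1.55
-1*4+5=1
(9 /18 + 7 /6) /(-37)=-5/111 = -0.05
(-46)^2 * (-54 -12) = -139656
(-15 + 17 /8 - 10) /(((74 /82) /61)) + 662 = -261731/296 = -884.23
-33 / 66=-1/2 = -0.50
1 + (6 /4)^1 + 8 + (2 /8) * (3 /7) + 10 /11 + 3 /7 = 11.94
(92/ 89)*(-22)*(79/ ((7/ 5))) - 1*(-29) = -781413/623 = -1254.27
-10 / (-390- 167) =10/557 = 0.02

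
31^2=961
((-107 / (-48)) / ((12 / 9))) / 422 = 107/27008 = 0.00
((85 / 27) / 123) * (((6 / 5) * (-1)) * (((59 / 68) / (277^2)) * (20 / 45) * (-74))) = 8732/764451027 = 0.00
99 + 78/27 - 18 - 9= 674/9 = 74.89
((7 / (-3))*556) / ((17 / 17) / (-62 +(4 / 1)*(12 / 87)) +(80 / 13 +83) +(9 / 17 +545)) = -510918408/249945821 = -2.04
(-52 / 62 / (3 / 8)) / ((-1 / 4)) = 832/93 = 8.95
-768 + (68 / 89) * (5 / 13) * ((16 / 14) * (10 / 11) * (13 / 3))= -15762112/20559 = -766.68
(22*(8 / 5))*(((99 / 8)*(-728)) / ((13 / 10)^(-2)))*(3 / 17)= -200972772/2125 = -94575.42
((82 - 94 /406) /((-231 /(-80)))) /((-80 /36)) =-18108/1421 = -12.74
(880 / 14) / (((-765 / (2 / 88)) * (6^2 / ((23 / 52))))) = -23/1002456 = 0.00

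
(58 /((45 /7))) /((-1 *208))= -203/4680 = -0.04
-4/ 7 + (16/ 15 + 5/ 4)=733/420 = 1.75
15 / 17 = 0.88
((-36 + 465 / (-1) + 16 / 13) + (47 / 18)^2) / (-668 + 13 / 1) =2076311/2758860 = 0.75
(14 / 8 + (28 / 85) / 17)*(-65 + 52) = -132951/5780 = -23.00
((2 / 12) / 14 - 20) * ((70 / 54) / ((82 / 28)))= -58765/6642 = -8.85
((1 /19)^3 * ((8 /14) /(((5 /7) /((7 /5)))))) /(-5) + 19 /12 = 16289789/10288500 = 1.58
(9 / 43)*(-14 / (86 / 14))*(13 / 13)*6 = -5292/1849 = -2.86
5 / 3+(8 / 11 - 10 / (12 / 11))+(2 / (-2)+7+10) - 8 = 27/22 = 1.23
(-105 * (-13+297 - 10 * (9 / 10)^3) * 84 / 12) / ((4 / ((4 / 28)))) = -7263.64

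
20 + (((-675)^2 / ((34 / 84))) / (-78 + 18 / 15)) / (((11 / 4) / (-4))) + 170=16088995/748 = 21509.35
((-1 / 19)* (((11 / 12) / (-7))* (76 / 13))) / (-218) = -11/59514 = 0.00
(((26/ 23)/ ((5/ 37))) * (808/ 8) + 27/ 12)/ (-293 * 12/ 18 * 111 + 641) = -389683/9678860 = -0.04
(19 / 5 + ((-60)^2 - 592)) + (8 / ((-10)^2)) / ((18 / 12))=225889/75 = 3011.85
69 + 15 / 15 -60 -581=-571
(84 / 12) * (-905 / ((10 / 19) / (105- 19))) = -1035139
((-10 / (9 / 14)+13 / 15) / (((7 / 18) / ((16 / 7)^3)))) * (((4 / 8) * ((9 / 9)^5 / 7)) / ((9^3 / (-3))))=2707456/20420505 = 0.13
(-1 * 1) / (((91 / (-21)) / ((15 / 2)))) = 45/26 = 1.73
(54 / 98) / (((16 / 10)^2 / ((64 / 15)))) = 45/49 = 0.92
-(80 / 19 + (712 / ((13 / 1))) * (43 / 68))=-163106/4199 = -38.84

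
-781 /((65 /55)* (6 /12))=-17182/13 = -1321.69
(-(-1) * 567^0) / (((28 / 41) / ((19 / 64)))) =779/1792 = 0.43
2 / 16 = 1/8 = 0.12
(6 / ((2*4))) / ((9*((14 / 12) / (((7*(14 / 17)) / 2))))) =7/34 = 0.21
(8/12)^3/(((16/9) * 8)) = 1/48 = 0.02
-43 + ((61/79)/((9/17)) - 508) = -390724/711 = -549.54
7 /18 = 0.39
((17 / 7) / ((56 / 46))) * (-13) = -5083/196 = -25.93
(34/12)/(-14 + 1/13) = -221/1086 = -0.20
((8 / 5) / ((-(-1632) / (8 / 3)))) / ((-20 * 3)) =-1/22950 = 0.00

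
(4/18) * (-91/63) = -26/81 = -0.32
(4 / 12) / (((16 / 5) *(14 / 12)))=5/56 = 0.09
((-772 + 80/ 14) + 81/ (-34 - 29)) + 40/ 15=-16063/21 = -764.90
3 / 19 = 0.16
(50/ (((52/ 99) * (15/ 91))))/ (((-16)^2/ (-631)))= -728805/512 = -1423.45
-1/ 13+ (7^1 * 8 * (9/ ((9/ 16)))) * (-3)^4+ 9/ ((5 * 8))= 37739597/520 = 72576.15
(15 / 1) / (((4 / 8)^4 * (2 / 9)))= 1080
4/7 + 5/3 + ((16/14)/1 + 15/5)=134/21 = 6.38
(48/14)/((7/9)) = 216/49 = 4.41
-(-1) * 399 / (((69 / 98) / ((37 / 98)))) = 213.96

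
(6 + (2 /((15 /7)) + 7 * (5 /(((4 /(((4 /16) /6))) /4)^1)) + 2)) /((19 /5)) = 1247/456 = 2.73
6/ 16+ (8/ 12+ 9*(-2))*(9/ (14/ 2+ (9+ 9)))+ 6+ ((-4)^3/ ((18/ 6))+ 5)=-9719/600 = -16.20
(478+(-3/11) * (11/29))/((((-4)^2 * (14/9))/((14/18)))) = 13859/928 = 14.93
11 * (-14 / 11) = -14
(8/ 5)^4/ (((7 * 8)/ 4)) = 2048/4375 = 0.47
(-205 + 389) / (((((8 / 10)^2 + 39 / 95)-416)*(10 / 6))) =-52440/197101 = -0.27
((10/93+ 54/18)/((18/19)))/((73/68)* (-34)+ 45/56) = -153748/1673163 = -0.09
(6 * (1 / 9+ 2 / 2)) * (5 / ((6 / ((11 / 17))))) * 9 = 550/17 = 32.35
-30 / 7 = -4.29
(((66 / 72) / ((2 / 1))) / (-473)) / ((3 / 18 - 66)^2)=-3/13418150 = 0.00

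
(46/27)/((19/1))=46/513 = 0.09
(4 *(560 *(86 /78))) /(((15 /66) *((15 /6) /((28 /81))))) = 23733248/15795 = 1502.58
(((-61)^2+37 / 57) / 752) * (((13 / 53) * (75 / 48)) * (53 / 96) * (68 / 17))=34471775/8229888 = 4.19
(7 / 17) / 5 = 7/85 = 0.08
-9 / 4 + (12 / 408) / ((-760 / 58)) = -29099/12920 = -2.25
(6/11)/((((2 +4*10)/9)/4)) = 36/77 = 0.47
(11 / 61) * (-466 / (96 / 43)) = -110209/2928 = -37.64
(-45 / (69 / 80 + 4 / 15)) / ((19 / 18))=-194400/5149 = -37.75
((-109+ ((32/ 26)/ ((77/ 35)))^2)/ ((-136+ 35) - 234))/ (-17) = -2222541/116457055 = -0.02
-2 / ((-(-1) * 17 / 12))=-24/17 = -1.41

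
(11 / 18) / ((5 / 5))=11/18 = 0.61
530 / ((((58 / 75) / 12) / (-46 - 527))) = -4712431.03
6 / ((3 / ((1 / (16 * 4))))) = 1/32 = 0.03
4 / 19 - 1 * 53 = -1003/19 = -52.79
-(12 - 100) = 88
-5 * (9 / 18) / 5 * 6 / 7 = -3/7 = -0.43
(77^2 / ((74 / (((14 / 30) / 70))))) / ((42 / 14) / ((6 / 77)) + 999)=5929/11516250 = 0.00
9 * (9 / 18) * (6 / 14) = 1.93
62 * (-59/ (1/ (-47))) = 171926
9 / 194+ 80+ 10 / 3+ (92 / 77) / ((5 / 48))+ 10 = 23493707/224070 = 104.85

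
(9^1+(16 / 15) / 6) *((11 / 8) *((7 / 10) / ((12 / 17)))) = 12.51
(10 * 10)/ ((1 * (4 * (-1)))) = -25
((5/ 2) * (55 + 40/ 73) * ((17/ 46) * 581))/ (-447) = -200256175/3002052 = -66.71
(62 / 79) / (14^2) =31/7742 = 0.00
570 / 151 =3.77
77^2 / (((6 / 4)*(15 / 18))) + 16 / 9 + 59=216179/45 = 4803.98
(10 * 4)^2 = 1600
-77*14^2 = -15092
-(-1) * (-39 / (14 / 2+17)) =-13/8 = -1.62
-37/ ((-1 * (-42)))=-37/42 = -0.88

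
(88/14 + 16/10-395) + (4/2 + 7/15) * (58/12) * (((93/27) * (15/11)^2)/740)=-118007423/304920 = -387.01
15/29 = 0.52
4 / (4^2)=1/4 = 0.25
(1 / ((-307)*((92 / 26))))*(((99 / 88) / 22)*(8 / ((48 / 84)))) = -819/1242736 = 0.00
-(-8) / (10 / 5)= 4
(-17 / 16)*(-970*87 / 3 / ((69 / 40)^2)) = 47821000/4761 = 10044.32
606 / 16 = 303/8 = 37.88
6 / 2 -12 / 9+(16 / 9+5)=76/9 = 8.44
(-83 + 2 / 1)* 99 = -8019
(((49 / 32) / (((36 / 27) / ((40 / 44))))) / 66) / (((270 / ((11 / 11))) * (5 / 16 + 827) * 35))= 1/494231760 = 0.00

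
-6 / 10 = -3/5 = -0.60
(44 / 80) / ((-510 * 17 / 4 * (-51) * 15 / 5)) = 11/6632550 = 0.00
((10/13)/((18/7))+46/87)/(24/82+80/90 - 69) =-115169/9434425 = -0.01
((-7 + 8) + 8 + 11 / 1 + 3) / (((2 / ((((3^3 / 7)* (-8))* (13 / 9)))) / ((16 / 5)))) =-57408/35 = -1640.23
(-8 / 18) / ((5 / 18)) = -8/5 = -1.60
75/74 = 1.01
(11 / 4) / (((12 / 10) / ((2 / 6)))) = 55/72 = 0.76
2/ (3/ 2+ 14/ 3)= 0.32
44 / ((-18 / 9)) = -22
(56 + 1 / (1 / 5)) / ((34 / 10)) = 305/17 = 17.94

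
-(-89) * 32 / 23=2848/23 = 123.83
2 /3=0.67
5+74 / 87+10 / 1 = 1379/87 = 15.85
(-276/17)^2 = 76176/289 = 263.58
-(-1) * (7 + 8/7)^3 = 185193/343 = 539.92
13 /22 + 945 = 20803/22 = 945.59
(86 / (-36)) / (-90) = 0.03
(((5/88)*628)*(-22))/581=-785/581 = -1.35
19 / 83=0.23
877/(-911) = -877/911 = -0.96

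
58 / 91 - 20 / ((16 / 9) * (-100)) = 5459/7280 = 0.75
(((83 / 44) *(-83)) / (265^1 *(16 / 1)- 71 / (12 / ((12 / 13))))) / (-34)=89557/82353304 = 0.00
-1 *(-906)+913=1819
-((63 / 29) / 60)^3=-9261/195112000 = 0.00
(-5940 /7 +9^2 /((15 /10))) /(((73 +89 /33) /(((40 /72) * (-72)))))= 3670920/8743 = 419.87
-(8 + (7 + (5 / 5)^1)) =-16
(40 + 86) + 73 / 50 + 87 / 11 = 74453/550 = 135.37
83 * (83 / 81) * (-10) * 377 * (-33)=285686830/27 = 10580993.70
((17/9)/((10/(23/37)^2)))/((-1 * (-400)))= 8993/49284000 = 0.00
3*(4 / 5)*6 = 72/5 = 14.40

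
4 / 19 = 0.21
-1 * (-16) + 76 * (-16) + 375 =-825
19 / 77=0.25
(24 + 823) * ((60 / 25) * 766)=7785624/5 = 1557124.80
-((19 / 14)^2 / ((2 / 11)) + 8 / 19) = -10.55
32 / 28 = 8/7 = 1.14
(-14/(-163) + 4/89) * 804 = 1525992/14507 = 105.19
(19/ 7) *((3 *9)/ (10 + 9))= 27/7 = 3.86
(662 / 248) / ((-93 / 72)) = -1986/961 = -2.07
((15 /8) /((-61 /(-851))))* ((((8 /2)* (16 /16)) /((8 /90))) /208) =574425/101504 = 5.66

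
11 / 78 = 0.14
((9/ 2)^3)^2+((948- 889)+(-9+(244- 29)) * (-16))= 324273/64 = 5066.77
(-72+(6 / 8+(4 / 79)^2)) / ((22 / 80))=-259.08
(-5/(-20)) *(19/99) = 19/396 = 0.05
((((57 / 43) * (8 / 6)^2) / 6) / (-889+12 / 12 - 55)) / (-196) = 38/17882109 = 0.00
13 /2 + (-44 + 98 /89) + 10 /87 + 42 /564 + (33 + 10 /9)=-2290906/1091763 = -2.10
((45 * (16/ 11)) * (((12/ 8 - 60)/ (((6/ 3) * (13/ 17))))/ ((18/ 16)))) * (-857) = 20979360/11 = 1907214.55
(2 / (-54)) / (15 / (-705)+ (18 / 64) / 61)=2.22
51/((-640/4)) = -51/160 = -0.32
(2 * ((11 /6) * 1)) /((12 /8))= 2.44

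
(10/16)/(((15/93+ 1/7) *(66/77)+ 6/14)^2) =11536805/8769672 = 1.32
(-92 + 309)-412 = -195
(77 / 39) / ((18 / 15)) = 385/234 = 1.65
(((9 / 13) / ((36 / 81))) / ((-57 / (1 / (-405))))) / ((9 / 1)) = 1/133380 = 0.00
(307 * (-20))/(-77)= 6140/77 = 79.74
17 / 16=1.06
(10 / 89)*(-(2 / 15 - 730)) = 21896/267 = 82.01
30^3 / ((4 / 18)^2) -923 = 545827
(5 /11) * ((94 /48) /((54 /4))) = 235/3564 = 0.07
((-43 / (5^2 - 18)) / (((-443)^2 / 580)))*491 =-12245540/1373743 = -8.91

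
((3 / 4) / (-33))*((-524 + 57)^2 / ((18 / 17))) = -3707513/792 = -4681.20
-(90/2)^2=-2025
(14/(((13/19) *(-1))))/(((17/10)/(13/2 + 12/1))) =-49210/221 = -222.67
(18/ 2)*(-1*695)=-6255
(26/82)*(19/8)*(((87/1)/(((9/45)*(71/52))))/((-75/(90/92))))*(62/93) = -2.09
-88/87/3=-88/261 = -0.34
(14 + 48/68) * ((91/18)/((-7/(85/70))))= -1625/126 = -12.90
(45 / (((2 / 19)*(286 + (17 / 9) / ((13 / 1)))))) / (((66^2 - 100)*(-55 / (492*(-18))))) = 1165671/20623064 = 0.06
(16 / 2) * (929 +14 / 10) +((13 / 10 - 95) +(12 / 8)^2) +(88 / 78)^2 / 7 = 313104073/42588 = 7351.93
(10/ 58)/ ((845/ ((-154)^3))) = -3652264/4901 = -745.21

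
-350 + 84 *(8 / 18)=-938/3 = -312.67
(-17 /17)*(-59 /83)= 59/83 = 0.71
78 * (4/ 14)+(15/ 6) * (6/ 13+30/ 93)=68398/2821 = 24.25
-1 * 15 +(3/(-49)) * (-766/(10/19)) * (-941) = -20546646/245 = -83863.86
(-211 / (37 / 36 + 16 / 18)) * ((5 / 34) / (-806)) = 3165/157573 = 0.02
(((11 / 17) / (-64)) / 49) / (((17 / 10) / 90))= -2475/226576 = -0.01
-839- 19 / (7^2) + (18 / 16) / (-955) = -314233641/374360 = -839.39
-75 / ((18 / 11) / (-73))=20075/6 = 3345.83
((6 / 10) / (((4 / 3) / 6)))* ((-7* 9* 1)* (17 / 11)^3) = -8357013/13310 = -627.87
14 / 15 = 0.93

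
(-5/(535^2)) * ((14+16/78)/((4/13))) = -277/343470 = 0.00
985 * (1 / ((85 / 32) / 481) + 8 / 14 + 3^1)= 21644193/119 = 181883.97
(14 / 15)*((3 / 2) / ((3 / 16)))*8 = 896/15 = 59.73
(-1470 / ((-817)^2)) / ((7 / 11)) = -2310/667489 = 0.00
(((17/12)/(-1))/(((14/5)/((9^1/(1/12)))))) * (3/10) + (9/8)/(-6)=-1857/112 = -16.58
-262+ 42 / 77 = -2876/11 = -261.45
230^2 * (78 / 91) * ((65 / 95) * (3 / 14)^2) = 9283950/6517 = 1424.57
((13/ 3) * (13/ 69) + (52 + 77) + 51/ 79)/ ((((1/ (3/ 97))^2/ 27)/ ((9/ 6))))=172809045/34192306 = 5.05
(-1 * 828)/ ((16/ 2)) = -207/2 = -103.50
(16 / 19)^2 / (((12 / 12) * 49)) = 256/17689 = 0.01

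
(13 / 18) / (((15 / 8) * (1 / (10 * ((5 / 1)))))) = 520/27 = 19.26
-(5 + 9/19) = -104/19 = -5.47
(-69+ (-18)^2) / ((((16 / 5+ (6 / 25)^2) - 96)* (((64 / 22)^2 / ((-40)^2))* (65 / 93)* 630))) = -199271875/168791168 = -1.18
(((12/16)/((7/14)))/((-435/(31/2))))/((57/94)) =-1457/16530 = -0.09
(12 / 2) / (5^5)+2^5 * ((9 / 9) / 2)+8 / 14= 362542/21875 = 16.57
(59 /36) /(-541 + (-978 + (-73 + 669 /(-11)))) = -649/654516 = 0.00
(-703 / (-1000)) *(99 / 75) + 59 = 1498199/25000 = 59.93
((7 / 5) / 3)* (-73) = -511/15 = -34.07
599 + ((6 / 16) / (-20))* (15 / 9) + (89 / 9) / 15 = 2590393/4320 = 599.63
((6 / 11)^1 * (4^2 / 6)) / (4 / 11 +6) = 8/35 = 0.23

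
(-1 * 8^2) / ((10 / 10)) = -64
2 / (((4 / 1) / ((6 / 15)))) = 1/5 = 0.20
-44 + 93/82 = -3515/82 = -42.87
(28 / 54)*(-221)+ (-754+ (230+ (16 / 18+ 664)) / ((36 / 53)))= 448.88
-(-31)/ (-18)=-31/18 = -1.72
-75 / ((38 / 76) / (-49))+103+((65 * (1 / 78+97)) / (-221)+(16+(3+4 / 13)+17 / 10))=7445.47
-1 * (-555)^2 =-308025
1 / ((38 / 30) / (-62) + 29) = 0.03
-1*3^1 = -3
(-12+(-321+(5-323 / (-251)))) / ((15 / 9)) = -49203/251 = -196.03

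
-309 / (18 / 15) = -515/2 = -257.50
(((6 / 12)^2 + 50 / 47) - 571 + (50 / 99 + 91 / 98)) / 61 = -9.32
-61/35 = -1.74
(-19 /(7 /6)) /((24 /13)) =-247/28 = -8.82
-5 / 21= -0.24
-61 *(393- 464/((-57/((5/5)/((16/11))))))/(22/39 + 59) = -18016960/44137 = -408.21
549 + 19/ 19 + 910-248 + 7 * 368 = 3788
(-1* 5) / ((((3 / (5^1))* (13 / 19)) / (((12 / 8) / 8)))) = -475/208 = -2.28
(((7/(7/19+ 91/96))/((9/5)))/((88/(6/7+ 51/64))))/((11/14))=0.07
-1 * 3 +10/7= -11/7 = -1.57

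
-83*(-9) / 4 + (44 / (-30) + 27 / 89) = 991033/5340 = 185.59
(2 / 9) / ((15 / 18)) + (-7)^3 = -5141/15 = -342.73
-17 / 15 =-1.13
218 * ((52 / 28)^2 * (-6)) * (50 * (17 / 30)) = -127819.18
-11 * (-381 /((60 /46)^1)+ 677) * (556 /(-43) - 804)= 743642196/215 = 3458800.91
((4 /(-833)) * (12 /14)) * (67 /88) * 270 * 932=-50579640/64141 = -788.57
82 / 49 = 1.67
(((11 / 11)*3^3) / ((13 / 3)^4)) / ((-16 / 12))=-6561/114244 = -0.06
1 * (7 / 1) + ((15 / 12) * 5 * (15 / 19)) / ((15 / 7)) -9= 23/76 = 0.30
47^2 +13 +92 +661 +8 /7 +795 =26398/7 = 3771.14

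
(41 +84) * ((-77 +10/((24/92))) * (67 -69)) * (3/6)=14500/3 = 4833.33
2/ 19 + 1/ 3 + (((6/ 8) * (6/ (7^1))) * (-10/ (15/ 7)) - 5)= -431/57 = -7.56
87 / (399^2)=29/53067 = 0.00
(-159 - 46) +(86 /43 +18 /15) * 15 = -157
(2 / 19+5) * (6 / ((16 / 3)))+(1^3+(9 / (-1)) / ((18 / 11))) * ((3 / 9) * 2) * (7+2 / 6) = -2471/152 = -16.26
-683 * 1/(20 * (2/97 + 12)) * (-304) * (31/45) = 78043678/131175 = 594.96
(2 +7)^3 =729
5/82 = 0.06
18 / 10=9/5 = 1.80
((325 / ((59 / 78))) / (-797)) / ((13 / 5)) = -0.21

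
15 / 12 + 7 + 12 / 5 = 213/20 = 10.65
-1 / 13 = -0.08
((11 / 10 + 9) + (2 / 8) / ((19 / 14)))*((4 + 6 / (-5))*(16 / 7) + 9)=75229/475 = 158.38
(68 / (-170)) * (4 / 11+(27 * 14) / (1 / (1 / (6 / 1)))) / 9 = -1394/495 = -2.82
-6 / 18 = -1/3 = -0.33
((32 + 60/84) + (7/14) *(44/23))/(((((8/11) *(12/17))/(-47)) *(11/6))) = -1681.44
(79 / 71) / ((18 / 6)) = 79/213 = 0.37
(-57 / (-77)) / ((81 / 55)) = 95/189 = 0.50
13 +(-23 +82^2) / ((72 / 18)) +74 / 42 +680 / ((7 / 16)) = 272521/84 = 3244.30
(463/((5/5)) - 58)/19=405/19 = 21.32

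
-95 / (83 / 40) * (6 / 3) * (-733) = 5570800/83 = 67118.07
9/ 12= 3/4 = 0.75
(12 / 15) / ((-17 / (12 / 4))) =-12/85 = -0.14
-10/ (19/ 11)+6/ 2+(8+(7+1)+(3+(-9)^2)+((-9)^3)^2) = 10099226/19 = 531538.21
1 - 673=-672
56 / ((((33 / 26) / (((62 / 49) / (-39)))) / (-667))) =661664/693 = 954.78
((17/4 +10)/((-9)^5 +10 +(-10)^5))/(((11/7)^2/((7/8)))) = -6517/205266336 = 0.00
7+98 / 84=49/6 = 8.17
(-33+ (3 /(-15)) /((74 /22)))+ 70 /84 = -35771/1110 = -32.23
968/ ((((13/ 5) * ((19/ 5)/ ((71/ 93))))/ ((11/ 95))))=3780040/436449 = 8.66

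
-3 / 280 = -0.01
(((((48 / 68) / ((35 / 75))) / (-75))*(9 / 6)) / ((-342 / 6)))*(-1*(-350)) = 60/323 = 0.19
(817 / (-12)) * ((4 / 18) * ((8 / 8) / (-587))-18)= 19423358/15849 = 1225.53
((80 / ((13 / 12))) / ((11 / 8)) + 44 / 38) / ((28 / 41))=3055853/38038 = 80.34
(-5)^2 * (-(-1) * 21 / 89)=525/89 = 5.90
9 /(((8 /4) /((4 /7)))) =2.57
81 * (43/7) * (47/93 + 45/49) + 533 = 13199957/10633 = 1241.41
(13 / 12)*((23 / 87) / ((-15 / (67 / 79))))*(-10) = 20033/123714 = 0.16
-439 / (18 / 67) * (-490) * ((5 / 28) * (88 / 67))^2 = 26559500/603 = 44045.61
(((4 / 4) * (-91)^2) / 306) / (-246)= -8281/75276 = -0.11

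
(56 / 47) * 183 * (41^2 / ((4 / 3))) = 12920166/47 = 274897.15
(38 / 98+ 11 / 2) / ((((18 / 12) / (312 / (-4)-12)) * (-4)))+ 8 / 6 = 26357/294 = 89.65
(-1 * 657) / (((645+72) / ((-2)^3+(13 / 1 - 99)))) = 20586/239 = 86.13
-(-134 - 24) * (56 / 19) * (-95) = -44240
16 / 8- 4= -2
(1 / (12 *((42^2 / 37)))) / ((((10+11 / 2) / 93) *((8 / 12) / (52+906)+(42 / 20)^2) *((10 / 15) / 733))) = 324773975/124228132 = 2.61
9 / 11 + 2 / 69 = 643/759 = 0.85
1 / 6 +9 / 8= 31/24 = 1.29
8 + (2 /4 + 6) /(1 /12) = 86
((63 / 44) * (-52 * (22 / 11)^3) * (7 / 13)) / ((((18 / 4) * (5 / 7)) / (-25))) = 27440/11 = 2494.55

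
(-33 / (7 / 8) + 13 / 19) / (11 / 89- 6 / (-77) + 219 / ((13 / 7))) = -62680475/199948438 = -0.31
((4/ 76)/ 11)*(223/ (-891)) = -223/186219 = 0.00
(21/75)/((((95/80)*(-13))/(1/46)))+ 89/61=12636809/8663525 = 1.46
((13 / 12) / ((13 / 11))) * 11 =121/12 = 10.08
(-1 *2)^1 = -2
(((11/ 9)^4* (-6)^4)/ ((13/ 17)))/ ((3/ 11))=43805872/3159 = 13867.01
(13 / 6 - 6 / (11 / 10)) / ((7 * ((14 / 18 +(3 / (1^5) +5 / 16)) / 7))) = -168/209 = -0.80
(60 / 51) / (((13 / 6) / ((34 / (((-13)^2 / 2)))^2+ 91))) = 49.50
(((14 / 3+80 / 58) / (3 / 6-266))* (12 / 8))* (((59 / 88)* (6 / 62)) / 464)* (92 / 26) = -6049/357902688 = 0.00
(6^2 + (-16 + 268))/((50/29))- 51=2901/25 = 116.04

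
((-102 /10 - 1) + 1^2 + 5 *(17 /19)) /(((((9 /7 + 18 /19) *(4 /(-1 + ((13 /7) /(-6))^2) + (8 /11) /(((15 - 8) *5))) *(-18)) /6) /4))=-386512/497745 = -0.78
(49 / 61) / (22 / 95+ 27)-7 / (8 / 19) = -20951091/1262456 = -16.60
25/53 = 0.47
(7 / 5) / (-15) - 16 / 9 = -421/225 = -1.87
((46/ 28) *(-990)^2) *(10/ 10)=11271150/7 = 1610164.29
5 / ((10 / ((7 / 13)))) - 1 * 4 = -97/26 = -3.73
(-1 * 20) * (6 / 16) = -15/2 = -7.50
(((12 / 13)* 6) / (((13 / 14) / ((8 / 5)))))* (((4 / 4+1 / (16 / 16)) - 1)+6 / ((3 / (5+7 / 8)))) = 102816/845 = 121.68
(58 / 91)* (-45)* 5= -13050/91 = -143.41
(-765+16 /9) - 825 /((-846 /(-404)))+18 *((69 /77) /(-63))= -263895101/227997 = -1157.45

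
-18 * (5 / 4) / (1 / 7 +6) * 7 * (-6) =6615/43 = 153.84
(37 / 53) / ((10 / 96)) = 1776/265 = 6.70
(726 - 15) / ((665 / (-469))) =-47637/95 = -501.44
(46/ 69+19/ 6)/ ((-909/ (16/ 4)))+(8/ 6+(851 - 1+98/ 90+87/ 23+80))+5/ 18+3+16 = 955.47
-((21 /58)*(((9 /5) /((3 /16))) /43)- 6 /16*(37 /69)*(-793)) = -183033871/1147240 = -159.54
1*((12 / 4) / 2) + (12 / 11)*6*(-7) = -975/22 = -44.32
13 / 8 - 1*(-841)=6741/8 = 842.62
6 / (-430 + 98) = -3/166 = -0.02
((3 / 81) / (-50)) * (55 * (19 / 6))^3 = -45646645/11664 = -3913.46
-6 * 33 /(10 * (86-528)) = 0.04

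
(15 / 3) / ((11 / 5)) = 25/11 = 2.27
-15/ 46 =-0.33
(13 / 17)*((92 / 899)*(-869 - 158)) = -1228292/15283 = -80.37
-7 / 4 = -1.75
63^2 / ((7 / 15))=8505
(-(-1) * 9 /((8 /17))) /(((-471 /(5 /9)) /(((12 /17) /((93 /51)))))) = -85/9734 = -0.01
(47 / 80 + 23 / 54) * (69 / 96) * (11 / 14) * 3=553817/322560 = 1.72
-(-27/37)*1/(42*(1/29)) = 261/518 = 0.50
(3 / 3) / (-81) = -1/81 = -0.01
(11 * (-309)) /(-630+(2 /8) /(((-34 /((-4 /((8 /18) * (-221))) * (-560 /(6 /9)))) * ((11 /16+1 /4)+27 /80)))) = 5.40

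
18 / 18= 1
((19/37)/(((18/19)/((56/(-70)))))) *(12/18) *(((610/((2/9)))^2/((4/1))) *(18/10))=-36268587/37 = -980232.08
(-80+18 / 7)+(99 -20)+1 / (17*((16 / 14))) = 1.62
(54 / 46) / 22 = 27/506 = 0.05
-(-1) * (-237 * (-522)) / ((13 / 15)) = 1855710/13 = 142746.92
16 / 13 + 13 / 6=265/78 = 3.40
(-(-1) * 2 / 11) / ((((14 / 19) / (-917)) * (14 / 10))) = -12445/77 = -161.62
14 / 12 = 7/6 = 1.17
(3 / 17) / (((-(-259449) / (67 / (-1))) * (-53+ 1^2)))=67/76450972 = 0.00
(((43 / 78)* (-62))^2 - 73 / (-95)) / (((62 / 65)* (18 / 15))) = 211144360/206739 = 1021.31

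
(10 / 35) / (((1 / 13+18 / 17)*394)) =221/346129 = 0.00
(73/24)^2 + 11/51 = 92705/9792 = 9.47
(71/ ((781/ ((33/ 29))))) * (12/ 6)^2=12/29 = 0.41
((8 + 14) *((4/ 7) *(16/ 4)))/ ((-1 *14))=-176/49 = -3.59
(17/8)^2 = 289/64 = 4.52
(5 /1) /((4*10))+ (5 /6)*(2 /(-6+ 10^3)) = 1511/11928 = 0.13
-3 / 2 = -1.50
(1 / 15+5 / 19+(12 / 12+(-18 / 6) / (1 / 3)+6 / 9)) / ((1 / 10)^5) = -39920000/57 = -700350.88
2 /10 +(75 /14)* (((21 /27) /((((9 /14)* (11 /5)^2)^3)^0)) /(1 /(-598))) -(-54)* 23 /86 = -1597681/645 = -2477.02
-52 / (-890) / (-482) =-13/107245 = 0.00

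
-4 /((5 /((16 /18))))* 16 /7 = -512/315 = -1.63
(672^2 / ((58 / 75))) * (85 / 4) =359856000/29 = 12408827.59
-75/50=-3/2 = -1.50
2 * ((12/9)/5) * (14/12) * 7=196/45 = 4.36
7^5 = 16807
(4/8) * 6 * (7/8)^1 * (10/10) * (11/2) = 231/16 = 14.44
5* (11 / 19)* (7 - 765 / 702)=25355/1482 = 17.11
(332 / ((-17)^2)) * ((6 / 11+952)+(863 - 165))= 354576/187 = 1896.13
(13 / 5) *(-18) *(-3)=702/5 = 140.40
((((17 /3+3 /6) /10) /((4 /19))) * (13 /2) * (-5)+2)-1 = -9043/96 = -94.20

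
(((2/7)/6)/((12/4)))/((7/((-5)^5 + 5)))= -1040/147 = -7.07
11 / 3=3.67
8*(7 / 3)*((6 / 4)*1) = 28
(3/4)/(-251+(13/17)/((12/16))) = -153/50996 = 0.00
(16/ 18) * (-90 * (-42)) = 3360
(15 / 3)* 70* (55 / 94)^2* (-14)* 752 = -59290000/47 = -1261489.36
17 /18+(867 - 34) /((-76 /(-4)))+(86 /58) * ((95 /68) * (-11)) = 7418677/337212 = 22.00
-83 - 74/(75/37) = -8963/75 = -119.51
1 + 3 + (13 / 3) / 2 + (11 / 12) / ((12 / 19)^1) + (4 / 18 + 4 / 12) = 1177/144 = 8.17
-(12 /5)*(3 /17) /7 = -36/595 = -0.06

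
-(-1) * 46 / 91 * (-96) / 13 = -3.73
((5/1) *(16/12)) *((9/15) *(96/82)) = 192/41 = 4.68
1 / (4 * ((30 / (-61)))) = -61/120 = -0.51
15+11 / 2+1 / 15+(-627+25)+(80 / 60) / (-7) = -122141/210 = -581.62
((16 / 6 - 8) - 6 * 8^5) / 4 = -147460/3 = -49153.33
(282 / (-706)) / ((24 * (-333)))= 47/940392 = 0.00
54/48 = 9/8 = 1.12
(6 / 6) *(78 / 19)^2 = 6084/361 = 16.85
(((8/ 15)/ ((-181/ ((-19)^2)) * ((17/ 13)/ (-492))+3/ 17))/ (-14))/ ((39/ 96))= -128827904/244271195 = -0.53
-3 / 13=-0.23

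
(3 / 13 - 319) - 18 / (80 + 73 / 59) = -19875998/62309 = -318.99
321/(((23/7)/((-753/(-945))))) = 26857/345 = 77.85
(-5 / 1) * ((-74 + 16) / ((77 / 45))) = 13050/77 = 169.48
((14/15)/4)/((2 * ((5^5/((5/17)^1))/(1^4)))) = 7/637500 = 0.00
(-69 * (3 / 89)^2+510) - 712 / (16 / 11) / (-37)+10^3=892801245/586154 = 1523.15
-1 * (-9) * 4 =36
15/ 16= 0.94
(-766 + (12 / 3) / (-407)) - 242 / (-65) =-20166296/26455 = -762.29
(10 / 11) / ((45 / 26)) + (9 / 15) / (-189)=201/385 = 0.52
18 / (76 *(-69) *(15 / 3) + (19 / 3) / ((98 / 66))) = -882/1284571 = 0.00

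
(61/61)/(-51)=-1/51 = -0.02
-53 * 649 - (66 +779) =-35242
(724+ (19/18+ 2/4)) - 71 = 5891/9 = 654.56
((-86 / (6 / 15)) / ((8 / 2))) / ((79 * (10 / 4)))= -43/158 = -0.27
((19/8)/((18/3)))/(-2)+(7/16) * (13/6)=3/4 = 0.75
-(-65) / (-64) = -65/64 = -1.02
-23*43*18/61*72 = -21012.20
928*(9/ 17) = 8352/17 = 491.29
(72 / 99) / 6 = 4/33 = 0.12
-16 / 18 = -8/9 = -0.89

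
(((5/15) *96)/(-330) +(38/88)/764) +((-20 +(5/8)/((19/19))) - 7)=-13347941/504240 = -26.47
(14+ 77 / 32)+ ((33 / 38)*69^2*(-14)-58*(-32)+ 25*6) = -33963689/608 = -55861.33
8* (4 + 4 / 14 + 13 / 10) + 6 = 1774/35 = 50.69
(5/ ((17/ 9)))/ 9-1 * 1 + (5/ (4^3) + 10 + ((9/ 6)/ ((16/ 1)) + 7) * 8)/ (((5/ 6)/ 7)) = 560.65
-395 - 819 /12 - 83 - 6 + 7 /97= -214245/388 = -552.18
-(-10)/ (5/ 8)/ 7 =16/7 = 2.29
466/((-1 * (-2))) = 233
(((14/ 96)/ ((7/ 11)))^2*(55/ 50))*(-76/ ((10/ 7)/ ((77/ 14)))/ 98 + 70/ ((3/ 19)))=123081563/4838400 = 25.44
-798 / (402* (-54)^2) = -133/195372 = 0.00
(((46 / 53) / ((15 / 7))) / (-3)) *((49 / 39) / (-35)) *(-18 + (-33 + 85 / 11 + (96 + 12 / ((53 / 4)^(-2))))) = 8237243/787050 = 10.47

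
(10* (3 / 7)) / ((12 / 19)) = 95/14 = 6.79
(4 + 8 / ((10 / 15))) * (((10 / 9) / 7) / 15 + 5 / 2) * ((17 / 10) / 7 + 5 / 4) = 396682/6615 = 59.97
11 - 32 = -21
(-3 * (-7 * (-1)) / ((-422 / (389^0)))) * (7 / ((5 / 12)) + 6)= 1197/1055 = 1.13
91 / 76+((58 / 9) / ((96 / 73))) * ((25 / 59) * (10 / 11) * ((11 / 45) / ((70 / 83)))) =53223221/30509136 = 1.74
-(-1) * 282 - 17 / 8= 279.88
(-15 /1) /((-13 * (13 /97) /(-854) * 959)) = -177510/23153 = -7.67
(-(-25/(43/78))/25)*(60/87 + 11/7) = 35802/8729 = 4.10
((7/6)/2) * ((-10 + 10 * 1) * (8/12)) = 0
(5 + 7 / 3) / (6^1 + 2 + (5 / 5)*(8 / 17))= 187/216 = 0.87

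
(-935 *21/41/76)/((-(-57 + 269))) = 0.03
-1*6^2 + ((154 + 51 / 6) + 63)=379/2 = 189.50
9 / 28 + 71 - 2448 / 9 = -5619/28 = -200.68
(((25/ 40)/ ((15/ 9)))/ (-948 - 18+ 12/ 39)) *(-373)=14547/100432 = 0.14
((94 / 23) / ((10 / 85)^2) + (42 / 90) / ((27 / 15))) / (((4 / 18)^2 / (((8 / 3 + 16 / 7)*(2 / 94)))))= 4771819/7567 = 630.61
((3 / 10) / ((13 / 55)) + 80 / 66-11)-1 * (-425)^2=-154983559/858 = -180633.52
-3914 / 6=-1957/3 = -652.33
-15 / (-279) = 5/93 = 0.05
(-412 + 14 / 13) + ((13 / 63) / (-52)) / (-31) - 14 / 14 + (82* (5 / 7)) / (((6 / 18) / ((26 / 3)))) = 1110.93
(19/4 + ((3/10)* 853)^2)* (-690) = -225938982/5 = -45187796.40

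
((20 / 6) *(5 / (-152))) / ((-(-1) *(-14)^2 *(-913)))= 25/40800144 = 0.00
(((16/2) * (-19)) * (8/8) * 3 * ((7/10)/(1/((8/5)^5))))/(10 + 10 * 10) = -26148864/859375 = -30.43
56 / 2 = 28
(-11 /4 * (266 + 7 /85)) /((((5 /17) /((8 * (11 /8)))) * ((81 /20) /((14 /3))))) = -4257022/135 = -31533.50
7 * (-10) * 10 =-700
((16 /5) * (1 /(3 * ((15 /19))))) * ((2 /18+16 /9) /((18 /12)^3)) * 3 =41344/18225 = 2.27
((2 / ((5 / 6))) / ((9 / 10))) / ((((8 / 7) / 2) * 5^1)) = 0.93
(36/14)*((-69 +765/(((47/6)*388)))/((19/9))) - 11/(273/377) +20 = -143575100/1819041 = -78.93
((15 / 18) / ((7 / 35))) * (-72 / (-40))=15/2 = 7.50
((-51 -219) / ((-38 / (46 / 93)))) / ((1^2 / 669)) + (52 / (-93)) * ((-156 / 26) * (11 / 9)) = 12485206/5301 = 2355.25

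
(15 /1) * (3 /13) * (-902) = -40590/13 = -3122.31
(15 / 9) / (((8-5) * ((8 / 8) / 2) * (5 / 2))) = 4/9 = 0.44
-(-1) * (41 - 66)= -25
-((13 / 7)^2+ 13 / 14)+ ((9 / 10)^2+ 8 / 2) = 2119/4900 = 0.43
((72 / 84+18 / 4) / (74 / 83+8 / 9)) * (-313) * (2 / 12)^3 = -129895/29792 = -4.36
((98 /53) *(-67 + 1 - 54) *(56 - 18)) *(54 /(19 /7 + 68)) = -3753792/583 = -6438.75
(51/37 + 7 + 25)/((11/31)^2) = 1186835/4477 = 265.10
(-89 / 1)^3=-704969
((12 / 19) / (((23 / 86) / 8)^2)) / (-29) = -5680128/291479 = -19.49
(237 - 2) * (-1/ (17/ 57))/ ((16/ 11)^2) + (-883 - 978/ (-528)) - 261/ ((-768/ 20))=-59685669/47872 = -1246.78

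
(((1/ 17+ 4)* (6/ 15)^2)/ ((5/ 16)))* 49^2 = 10602816/2125 = 4989.56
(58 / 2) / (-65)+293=19016/65 = 292.55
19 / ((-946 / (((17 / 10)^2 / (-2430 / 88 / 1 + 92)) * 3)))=-16473/6090950 = 0.00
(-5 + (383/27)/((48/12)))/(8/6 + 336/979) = -153703/177264 = -0.87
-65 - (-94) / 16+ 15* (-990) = -119273/8 = -14909.12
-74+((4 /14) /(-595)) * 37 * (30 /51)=-1048062/14161 = -74.01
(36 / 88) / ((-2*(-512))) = 9/22528 = 0.00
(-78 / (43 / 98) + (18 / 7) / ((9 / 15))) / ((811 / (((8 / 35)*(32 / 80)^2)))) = -1670976/213597125 = -0.01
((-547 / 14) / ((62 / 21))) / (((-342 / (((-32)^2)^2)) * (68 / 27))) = 161316864/10013 = 16110.74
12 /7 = 1.71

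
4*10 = 40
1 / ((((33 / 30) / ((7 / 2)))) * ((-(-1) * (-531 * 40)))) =-7/46728 = 0.00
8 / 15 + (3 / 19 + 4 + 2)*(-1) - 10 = -4453/285 = -15.62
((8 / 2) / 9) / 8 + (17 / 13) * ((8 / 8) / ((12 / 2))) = 32/117 = 0.27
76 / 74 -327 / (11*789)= 105901/107041 = 0.99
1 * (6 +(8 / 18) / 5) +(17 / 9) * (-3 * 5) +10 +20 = 349/45 = 7.76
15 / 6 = 5/2 = 2.50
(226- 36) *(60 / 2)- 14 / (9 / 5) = 51230/9 = 5692.22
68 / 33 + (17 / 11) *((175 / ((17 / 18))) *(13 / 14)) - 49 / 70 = 88199/330 = 267.27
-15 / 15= -1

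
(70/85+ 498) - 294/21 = 8242/17 = 484.82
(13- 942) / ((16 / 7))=-6503/16 = -406.44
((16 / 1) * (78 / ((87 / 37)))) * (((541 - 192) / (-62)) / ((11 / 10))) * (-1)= 26859040/9889 = 2716.05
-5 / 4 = -1.25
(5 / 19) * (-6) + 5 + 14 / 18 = 718/171 = 4.20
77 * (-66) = -5082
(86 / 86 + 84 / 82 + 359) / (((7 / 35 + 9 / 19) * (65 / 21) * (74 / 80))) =14764995/78884 = 187.17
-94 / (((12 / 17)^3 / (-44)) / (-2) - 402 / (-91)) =-21.26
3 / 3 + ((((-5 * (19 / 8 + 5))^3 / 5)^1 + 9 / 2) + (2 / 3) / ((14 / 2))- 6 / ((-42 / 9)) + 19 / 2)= -107647847/10752 = -10011.89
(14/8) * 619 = 4333/4 = 1083.25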